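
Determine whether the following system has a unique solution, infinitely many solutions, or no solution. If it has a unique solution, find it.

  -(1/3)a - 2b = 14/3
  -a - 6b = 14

Row-reduce:
R1 ← R1 / (-1/3).
R2 ← R2 + 1·R1.
Rank is 1 with 2 unknowns, leaving b free.

infinitely many solutions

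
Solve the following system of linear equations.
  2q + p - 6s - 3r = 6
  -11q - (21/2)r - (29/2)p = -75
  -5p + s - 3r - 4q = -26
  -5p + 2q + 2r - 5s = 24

Row-reduce:
R2 ← R2 + 29/2·R1.
R3 ← R3 + 5·R1.
R4 ← R4 + 5·R1.
R2 ← R2 / (18).
R1 ← R1 − 2·R2.
R3 ← R3 − 6·R2.
R4 ← R4 − 12·R2.
Swap R3 and R4.
R3 ← R3 / (23).
R1 ← R1 − 3·R3.
R2 ← R2 + 3·R3.
Rank is 3 with 4 unknowns, leaving s free.

infinitely many solutions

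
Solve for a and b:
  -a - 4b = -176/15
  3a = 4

Row-reduce the augmented matrix:
R1 ← R1 / (-1).
R2 ← R2 − 3·R1.
R2 ← R2 / (-12).
R1 ← R1 − 4·R2.
Reading off the reduced rows gives a = 4/3, b = 13/5.

a = 4/3, b = 13/5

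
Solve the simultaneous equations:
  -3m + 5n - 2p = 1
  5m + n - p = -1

infinitely many solutions

Row-reduce:
R1 ← R1 / (-3).
R2 ← R2 − 5·R1.
R2 ← R2 / (28/3).
R1 ← R1 + 5/3·R2.
Rank is 2 with 3 unknowns, leaving p free.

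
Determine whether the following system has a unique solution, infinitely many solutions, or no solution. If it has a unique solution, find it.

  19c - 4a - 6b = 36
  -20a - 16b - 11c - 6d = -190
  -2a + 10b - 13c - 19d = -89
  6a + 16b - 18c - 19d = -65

Row-reduce the augmented matrix:
R1 ← R1 / (-4).
R2 ← R2 + 20·R1.
R3 ← R3 + 2·R1.
R4 ← R4 − 6·R1.
R2 ← R2 / (14).
R1 ← R1 − 3/2·R2.
R3 ← R3 − 13·R2.
R4 ← R4 − 7·R2.
R3 ← R3 / (1063/14).
R1 ← R1 − 185/28·R3.
R2 ← R2 + 53/7·R3.
R4 ← R4 − 127/2·R3.
R4 ← R4 / (-5070/1063).
R1 ← R1 − 3851/2126·R4.
R2 ← R2 + 1879/1063·R4.
R3 ← R3 + 188/1063·R4.
Reading off the reduced rows gives a = 1, b = 6, c = 4, d = 5.

a = 1, b = 6, c = 4, d = 5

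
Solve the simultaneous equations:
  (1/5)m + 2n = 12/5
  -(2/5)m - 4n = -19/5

no solution

Row-reduce:
R1 ← R1 / (1/5).
R2 ← R2 + 2/5·R1.
Row 2 reduces to 0 = 1, a contradiction. The system is inconsistent.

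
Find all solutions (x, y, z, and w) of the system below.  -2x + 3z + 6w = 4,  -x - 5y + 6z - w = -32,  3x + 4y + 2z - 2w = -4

infinitely many solutions

Row-reduce:
R1 ← R1 / (-2).
R2 ← R2 + 1·R1.
R3 ← R3 − 3·R1.
R2 ← R2 / (-5).
R3 ← R3 − 4·R2.
R3 ← R3 / (101/10).
R1 ← R1 + 3/2·R3.
R2 ← R2 + 9/10·R3.
Rank is 3 with 4 unknowns, leaving w free.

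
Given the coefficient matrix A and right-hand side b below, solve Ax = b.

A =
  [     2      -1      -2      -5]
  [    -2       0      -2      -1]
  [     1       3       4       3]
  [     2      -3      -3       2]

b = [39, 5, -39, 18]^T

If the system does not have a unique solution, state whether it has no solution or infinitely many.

x_1 = 2, x_2 = -6, x_3 = -2, x_4 = -5

Row-reduce the augmented matrix:
R1 ← R1 / (2).
R2 ← R2 + 2·R1.
R3 ← R3 − 1·R1.
R4 ← R4 − 2·R1.
R2 ← R2 / (-1).
R1 ← R1 + 1/2·R2.
R3 ← R3 − 7/2·R2.
R4 ← R4 + 2·R2.
R3 ← R3 / (-9).
R1 ← R1 − 1·R3.
R2 ← R2 − 4·R3.
R4 ← R4 − 7·R3.
R4 ← R4 / (125/18).
R1 ← R1 + 11/9·R4.
R2 ← R2 + 8/9·R4.
R3 ← R3 − 31/18·R4.
Reading off the reduced rows gives x_1 = 2, x_2 = -6, x_3 = -2, x_4 = -5.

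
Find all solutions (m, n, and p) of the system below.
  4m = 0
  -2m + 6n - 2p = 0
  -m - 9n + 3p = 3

no solution

Row-reduce:
R1 ← R1 / (4).
R2 ← R2 + 2·R1.
R3 ← R3 + 1·R1.
R2 ← R2 / (6).
R3 ← R3 + 9·R2.
Row 3 reduces to 0 = 3, a contradiction. The system is inconsistent.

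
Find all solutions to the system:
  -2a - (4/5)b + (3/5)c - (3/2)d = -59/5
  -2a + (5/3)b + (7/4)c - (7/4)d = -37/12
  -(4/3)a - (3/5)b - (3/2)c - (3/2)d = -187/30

infinitely many solutions

Row-reduce:
R1 ← R1 / (-2).
R2 ← R2 + 2·R1.
R3 ← R3 + 4/3·R1.
R2 ← R2 / (37/15).
R1 ← R1 − 2/5·R2.
R3 ← R3 + 1/15·R2.
R3 ← R3 / (-1383/740).
R1 ← R1 + 18/37·R3.
R2 ← R2 − 69/148·R3.
Rank is 3 with 4 unknowns, leaving d free.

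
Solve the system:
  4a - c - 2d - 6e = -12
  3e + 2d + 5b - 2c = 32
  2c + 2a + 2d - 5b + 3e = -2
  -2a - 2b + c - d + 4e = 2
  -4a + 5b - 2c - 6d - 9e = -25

no solution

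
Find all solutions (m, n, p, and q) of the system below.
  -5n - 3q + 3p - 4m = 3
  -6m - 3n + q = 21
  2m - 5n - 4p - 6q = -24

Row-reduce:
R1 ← R1 / (-4).
R2 ← R2 + 6·R1.
R3 ← R3 − 2·R1.
R2 ← R2 / (9/2).
R1 ← R1 − 5/4·R2.
R3 ← R3 + 15/2·R2.
R3 ← R3 / (-10).
R1 ← R1 − 1/2·R3.
R2 ← R2 + 1·R3.
Rank is 3 with 4 unknowns, leaving q free.

infinitely many solutions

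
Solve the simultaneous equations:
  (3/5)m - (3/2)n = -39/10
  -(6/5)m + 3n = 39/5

infinitely many solutions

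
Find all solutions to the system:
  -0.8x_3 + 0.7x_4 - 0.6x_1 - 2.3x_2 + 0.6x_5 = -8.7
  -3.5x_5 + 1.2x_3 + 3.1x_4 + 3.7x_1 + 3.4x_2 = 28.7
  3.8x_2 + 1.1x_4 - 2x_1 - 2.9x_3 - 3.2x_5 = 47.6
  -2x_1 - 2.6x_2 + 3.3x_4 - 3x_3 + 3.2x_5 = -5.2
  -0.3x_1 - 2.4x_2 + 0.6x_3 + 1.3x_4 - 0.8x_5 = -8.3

Row-reduce the augmented matrix:
R1 ← R1 / (-3/5).
R2 ← R2 − 37/10·R1.
R3 ← R3 + 2·R1.
R4 ← R4 + 2·R1.
R5 ← R5 + 3/10·R1.
R2 ← R2 / (-647/60).
R1 ← R1 − 23/6·R2.
R3 ← R3 − 172/15·R2.
R4 ← R4 − 76/15·R2.
R5 ← R5 + 5/4·R2.
R3 ← R3 / (-5439/1294).
R1 ← R1 − 4/647·R3.
R2 ← R2 − 224/647·R3.
R4 ← R4 + 6753/3235·R3.
R5 ← R5 − 927/647·R3.
R4 ← R4 / (103993/90650).
R1 ← R1 − 13413/9065·R4.
R2 ← R2 + 181/1295·R4.
R3 ← R3 + 14349/9065·R4.
R5 ← R5 − 21377/9065·R4.
R5 ← R5 / (-10996909/1039930).
R1 ← R1 + 603147/103993·R5.
R2 ← R2 − 3128/103993·R5.
R3 ← R3 − 664472/103993·R5.
R4 ← R4 − 341828/103993·R5.
Reading off the reduced rows gives x_1 = -1, x_2 = 5, x_3 = -4, x_4 = 2, x_5 = -4.

x_1 = -1, x_2 = 5, x_3 = -4, x_4 = 2, x_5 = -4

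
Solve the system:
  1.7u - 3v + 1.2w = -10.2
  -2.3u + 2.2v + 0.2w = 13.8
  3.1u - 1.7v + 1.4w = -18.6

u = -6, v = 0, w = 0

Row-reduce the augmented matrix:
R1 ← R1 / (17/10).
R2 ← R2 + 23/10·R1.
R3 ← R3 − 31/10·R1.
R2 ← R2 / (-158/85).
R1 ← R1 + 30/17·R2.
R3 ← R3 − 641/170·R2.
R3 ← R3 / (4599/1580).
R1 ← R1 + 81/79·R3.
R2 ← R2 + 155/158·R3.
Reading off the reduced rows gives u = -6, v = 0, w = 0.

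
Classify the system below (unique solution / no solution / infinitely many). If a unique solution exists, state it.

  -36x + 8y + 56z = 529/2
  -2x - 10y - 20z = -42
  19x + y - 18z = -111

Row-reduce:
R1 ← R1 / (-36).
R2 ← R2 + 2·R1.
R3 ← R3 − 19·R1.
R2 ← R2 / (-94/9).
R1 ← R1 + 2/9·R2.
R3 ← R3 − 47/9·R2.
Row 3 reduces to 0 = 1/4, a contradiction. The system is inconsistent.

no solution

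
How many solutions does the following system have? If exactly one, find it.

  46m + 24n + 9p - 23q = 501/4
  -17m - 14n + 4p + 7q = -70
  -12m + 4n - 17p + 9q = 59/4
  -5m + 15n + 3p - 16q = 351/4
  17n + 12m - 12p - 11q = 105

m = 0, n = 3, p = -7/4, q = -3

Row-reduce the augmented matrix:
R1 ← R1 / (46).
R2 ← R2 + 17·R1.
R3 ← R3 + 12·R1.
R4 ← R4 + 5·R1.
R5 ← R5 − 12·R1.
R2 ← R2 / (-118/23).
R1 ← R1 − 12/23·R2.
R3 ← R3 − 236/23·R2.
R4 ← R4 − 405/23·R2.
R5 ← R5 − 247/23·R2.
Swap R3 and R4.
R3 ← R3 / (6873/236).
R1 ← R1 − 111/118·R3.
R2 ← R2 + 337/236·R3.
R5 ← R5 − 233/236·R3.
Swap R4 and R5.
R4 ← R4 / (-50435/6873).
R1 ← R1 − 255/2291·R4.
R2 ← R2 + 5960/6873·R4.
R3 ← R3 + 5581/6873·R4.
R5 reduces to 0 = 0, so the extra equation is consistent.
Reading off the reduced rows gives m = 0, n = 3, p = -7/4, q = -3.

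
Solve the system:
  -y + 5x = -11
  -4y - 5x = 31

x = -3, y = -4

From equation 1: y = 11 + 5·x.
Substitute into equation 2 and solve: x = -3.
Then y = -4.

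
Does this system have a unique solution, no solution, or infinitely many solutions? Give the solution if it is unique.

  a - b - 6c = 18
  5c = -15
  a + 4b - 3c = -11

a = -4, b = -4, c = -3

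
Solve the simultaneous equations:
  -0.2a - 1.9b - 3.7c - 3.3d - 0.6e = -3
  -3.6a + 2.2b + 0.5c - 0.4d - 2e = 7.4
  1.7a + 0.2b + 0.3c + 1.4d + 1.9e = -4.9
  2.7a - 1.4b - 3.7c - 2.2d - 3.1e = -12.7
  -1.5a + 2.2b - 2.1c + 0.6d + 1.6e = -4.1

Row-reduce the augmented matrix:
R1 ← R1 / (-1/5).
R2 ← R2 + 18/5·R1.
R3 ← R3 − 17/10·R1.
R4 ← R4 − 27/10·R1.
R5 ← R5 + 3/2·R1.
R2 ← R2 / (182/5).
R1 ← R1 − 19/2·R2.
R3 ← R3 + 319/20·R2.
R4 ← R4 + 541/20·R2.
R5 ← R5 − 329/20·R2.
R3 ← R3 / (-12723/7280).
R1 ← R1 − 719/728·R3.
R2 ← R2 − 671/364·R3.
R4 ← R4 + 27561/7280·R3.
R5 ← R5 + 4861/1040·R3.
R4 ← R4 / (-24996/21205).
R1 ← R1 − 2762/4241·R4.
R2 ← R2 − 3309/4241·R4.
R3 ← R3 − 1934/4241·R4.
R5 ← R5 − 17346/21205·R4.
R5 ← R5 / (-80233/20830).
R1 ← R1 + 14285/6249·R5.
R2 ← R2 + 6440/2083·R5.
R3 ← R3 + 17048/6249·R5.
R4 ← R4 − 32240/6249·R5.
Reading off the reduced rows gives a = -3, b = -2, c = 2, d = 0, e = 0.

a = -3, b = -2, c = 2, d = 0, e = 0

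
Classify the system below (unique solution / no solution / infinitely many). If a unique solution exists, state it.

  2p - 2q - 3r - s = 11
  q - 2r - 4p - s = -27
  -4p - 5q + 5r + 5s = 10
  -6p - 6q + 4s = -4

Row-reduce the augmented matrix:
R1 ← R1 / (2).
R2 ← R2 + 4·R1.
R3 ← R3 + 4·R1.
R4 ← R4 + 6·R1.
R2 ← R2 / (-3).
R1 ← R1 + 1·R2.
R3 ← R3 + 9·R2.
R4 ← R4 + 12·R2.
R3 ← R3 / (23).
R1 ← R1 − 7/6·R3.
R2 ← R2 − 8/3·R3.
R4 ← R4 − 23·R3.
R1 ← R1 + 5/46·R4.
R2 ← R2 + 9/23·R4.
R3 ← R3 − 12/23·R4.
Reading off the reduced rows gives p = 5, q = -3, r = 1, s = 2.

p = 5, q = -3, r = 1, s = 2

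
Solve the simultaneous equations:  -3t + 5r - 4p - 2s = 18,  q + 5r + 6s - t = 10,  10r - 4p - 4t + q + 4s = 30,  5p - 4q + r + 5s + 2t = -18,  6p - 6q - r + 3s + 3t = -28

Row-reduce:
R1 ← R1 / (-4).
R3 ← R3 + 4·R1.
R4 ← R4 − 5·R1.
R5 ← R5 − 6·R1.
R3 ← R3 − 1·R2.
R4 ← R4 + 4·R2.
R5 ← R5 + 6·R2.
Swap R3 and R4.
R3 ← R3 / (109/4).
R1 ← R1 + 5/4·R3.
R2 ← R2 − 5·R3.
R5 ← R5 − 73/2·R3.
Swap R4 and R5.
R4 ← R4 / (55/109).
R1 ← R1 − 187/109·R4.
R2 ← R2 − 124/109·R4.
R3 ← R3 − 106/109·R4.
Row 5 reduces to 0 = 2, a contradiction. The system is inconsistent.

no solution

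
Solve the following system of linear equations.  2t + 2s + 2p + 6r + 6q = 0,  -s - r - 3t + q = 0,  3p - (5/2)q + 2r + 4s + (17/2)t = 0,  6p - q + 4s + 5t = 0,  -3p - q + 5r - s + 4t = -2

infinitely many solutions

Row-reduce:
R1 ← R1 / (2).
R3 ← R3 − 3·R1.
R4 ← R4 − 6·R1.
R5 ← R5 + 3·R1.
R1 ← R1 − 3·R2.
R3 ← R3 + 23/2·R2.
R4 ← R4 + 19·R2.
R5 ← R5 − 8·R2.
R3 ← R3 / (-37/2).
R1 ← R1 − 6·R3.
R2 ← R2 + 1·R3.
R4 ← R4 + 37·R3.
R5 ← R5 − 22·R3.
Swap R4 and R5.
R4 ← R4 / (-92/37).
R1 ← R1 − 22/37·R4.
R2 ← R2 + 16/37·R4.
R3 ← R3 − 21/37·R4.
Rank is 4 with 5 unknowns, leaving t free.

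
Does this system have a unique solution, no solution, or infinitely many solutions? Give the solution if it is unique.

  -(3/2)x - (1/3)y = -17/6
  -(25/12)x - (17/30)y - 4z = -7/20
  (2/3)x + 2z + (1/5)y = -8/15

Row-reduce:
R1 ← R1 / (-3/2).
R2 ← R2 + 25/12·R1.
R3 ← R3 − 2/3·R1.
R2 ← R2 / (-14/135).
R1 ← R1 − 2/9·R2.
R3 ← R3 − 7/135·R2.
Rank is 2 with 3 unknowns, leaving z free.

infinitely many solutions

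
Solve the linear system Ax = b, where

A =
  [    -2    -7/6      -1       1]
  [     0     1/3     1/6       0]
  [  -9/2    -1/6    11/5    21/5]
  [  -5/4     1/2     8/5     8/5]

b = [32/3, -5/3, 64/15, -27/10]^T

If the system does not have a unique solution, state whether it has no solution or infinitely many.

Row-reduce:
R1 ← R1 / (-2).
R3 ← R3 + 9/2·R1.
R4 ← R4 + 5/4·R1.
R2 ← R2 / (1/3).
R1 ← R1 − 7/12·R2.
R3 ← R3 − 59/24·R2.
R4 ← R4 − 59/48·R2.
R3 ← R3 / (773/240).
R1 ← R1 − 5/24·R3.
R2 ← R2 − 1/2·R3.
R4 ← R4 − 773/480·R3.
Row 4 reduces to 0 = 1/2, a contradiction. The system is inconsistent.

no solution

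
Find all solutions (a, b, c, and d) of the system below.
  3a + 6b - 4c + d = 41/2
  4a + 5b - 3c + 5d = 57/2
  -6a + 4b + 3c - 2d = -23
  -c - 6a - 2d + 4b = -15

Row-reduce the augmented matrix:
R1 ← R1 / (3).
R2 ← R2 − 4·R1.
R3 ← R3 + 6·R1.
R4 ← R4 + 6·R1.
R2 ← R2 / (-3).
R1 ← R1 − 2·R2.
R3 ← R3 − 16·R2.
R4 ← R4 − 16·R2.
R3 ← R3 / (67/9).
R1 ← R1 − 2/9·R3.
R2 ← R2 + 7/9·R3.
R4 ← R4 − 31/9·R3.
R4 ← R4 / (704/67).
R1 ← R1 − 147/67·R4.
R2 ← R2 − 55/67·R4.
R3 ← R3 − 176/67·R4.
Reading off the reduced rows gives a = 5/2, b = 1/2, c = -2, d = 2.

a = 5/2, b = 1/2, c = -2, d = 2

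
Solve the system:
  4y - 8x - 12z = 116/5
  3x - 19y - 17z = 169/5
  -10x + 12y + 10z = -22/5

Row-reduce the augmented matrix:
R1 ← R1 / (-8).
R2 ← R2 − 3·R1.
R3 ← R3 + 10·R1.
R2 ← R2 / (-35/2).
R1 ← R1 + 1/2·R2.
R3 ← R3 − 7·R2.
R3 ← R3 / (82/5).
R1 ← R1 − 74/35·R3.
R2 ← R2 − 43/35·R3.
Reading off the reduced rows gives x = -2, y = -6/5, z = -1.

x = -2, y = -6/5, z = -1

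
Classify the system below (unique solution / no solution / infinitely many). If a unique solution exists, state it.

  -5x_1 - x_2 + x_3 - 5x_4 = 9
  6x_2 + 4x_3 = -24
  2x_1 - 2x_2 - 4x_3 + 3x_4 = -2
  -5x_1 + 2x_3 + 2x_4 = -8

x_1 = 2, x_2 = -6, x_3 = 3, x_4 = -2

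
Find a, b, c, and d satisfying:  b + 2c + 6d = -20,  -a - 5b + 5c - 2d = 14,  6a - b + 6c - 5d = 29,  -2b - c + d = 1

a = 2, b = -2, c = 0, d = -3

Row-reduce the augmented matrix:
Swap R1 and R2.
R1 ← R1 / (-1).
R3 ← R3 − 6·R1.
R1 ← R1 − 5·R2.
R3 ← R3 + 31·R2.
R4 ← R4 + 2·R2.
R3 ← R3 / (98).
R1 ← R1 + 15·R3.
R2 ← R2 − 2·R3.
R4 ← R4 − 3·R3.
R4 ← R4 / (767/98).
R1 ← R1 + 209/98·R4.
R2 ← R2 − 125/49·R4.
R3 ← R3 − 169/98·R4.
Reading off the reduced rows gives a = 2, b = -2, c = 0, d = -3.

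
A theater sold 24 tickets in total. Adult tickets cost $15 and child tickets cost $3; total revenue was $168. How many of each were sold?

Let a = adult tickets, c = child tickets.
  a + c = 24
  15a + 3c = 168
Row-reduce the augmented matrix:
R2 ← R2 − 15·R1.
R2 ← R2 / (-12).
R1 ← R1 − 1·R2.
Reading off the reduced rows gives a = 8, c = 16.

adult tickets: 8, child tickets: 16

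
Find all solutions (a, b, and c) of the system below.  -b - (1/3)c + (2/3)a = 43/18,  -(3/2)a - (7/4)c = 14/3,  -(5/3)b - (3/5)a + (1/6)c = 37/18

a = 0, b = -3/2, c = -8/3

Row-reduce the augmented matrix:
R1 ← R1 / (2/3).
R2 ← R2 + 3/2·R1.
R3 ← R3 + 3/5·R1.
R2 ← R2 / (-9/4).
R1 ← R1 + 3/2·R2.
R3 ← R3 + 77/30·R2.
R3 ← R3 / (367/135).
R1 ← R1 − 7/6·R3.
R2 ← R2 − 10/9·R3.
Reading off the reduced rows gives a = 0, b = -3/2, c = -8/3.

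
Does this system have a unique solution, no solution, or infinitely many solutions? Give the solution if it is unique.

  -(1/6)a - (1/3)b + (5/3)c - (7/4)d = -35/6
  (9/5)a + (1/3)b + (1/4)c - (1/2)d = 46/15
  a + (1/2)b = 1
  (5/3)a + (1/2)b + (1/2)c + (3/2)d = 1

Row-reduce the augmented matrix:
R1 ← R1 / (-1/6).
R2 ← R2 − 9/5·R1.
R3 ← R3 − 1·R1.
R4 ← R4 − 5/3·R1.
R2 ← R2 / (-49/15).
R1 ← R1 − 2·R2.
R3 ← R3 + 3/2·R2.
R4 ← R4 + 17/6·R2.
R3 ← R3 / (635/392).
R1 ← R1 − 115/98·R3.
R2 ← R2 + 1095/196·R3.
R4 ← R4 − 1573/1176·R3.
R4 ← R4 / (2719/1270).
R1 ← R1 + 57/254·R4.
R2 ← R2 − 57/127·R4.
R3 ← R3 + 624/635·R4.
Reading off the reduced rows gives a = 3, b = -4, c = -4, d = 0.

a = 3, b = -4, c = -4, d = 0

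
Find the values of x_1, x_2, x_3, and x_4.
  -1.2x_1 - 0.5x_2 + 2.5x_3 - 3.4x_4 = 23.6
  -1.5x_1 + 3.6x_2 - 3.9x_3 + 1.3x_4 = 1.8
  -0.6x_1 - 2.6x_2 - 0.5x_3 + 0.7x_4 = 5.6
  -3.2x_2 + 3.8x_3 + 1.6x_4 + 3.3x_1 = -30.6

x_1 = -6, x_2 = -2, x_3 = -2, x_4 = -6

Row-reduce the augmented matrix:
R1 ← R1 / (-6/5).
R2 ← R2 + 3/2·R1.
R3 ← R3 + 3/5·R1.
R4 ← R4 − 33/10·R1.
R2 ← R2 / (169/40).
R1 ← R1 − 5/12·R2.
R3 ← R3 + 47/20·R2.
R4 ← R4 + 183/40·R2.
R3 ← R3 / (-9561/1690).
R1 ← R1 + 235/169·R3.
R2 ← R2 + 281/169·R3.
R4 ← R4 − 1037/338·R3.
R4 ← R4 / (19686/15935).
R1 ← R1 − 8962/9561·R4.
R2 ← R2 + 953/3187·R4.
R3 ← R3 + 3091/3187·R4.
Reading off the reduced rows gives x_1 = -6, x_2 = -2, x_3 = -2, x_4 = -6.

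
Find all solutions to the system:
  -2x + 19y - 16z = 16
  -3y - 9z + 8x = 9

infinitely many solutions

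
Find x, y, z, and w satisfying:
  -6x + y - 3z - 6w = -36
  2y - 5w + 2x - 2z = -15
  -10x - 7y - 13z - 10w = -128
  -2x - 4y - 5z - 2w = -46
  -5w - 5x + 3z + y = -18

x = 1, y = 6, z = 2, w = 5

Row-reduce the augmented matrix:
R1 ← R1 / (-6).
R2 ← R2 − 2·R1.
R3 ← R3 + 10·R1.
R4 ← R4 + 2·R1.
R5 ← R5 + 5·R1.
R2 ← R2 / (7/3).
R1 ← R1 + 1/6·R2.
R3 ← R3 + 26/3·R2.
R4 ← R4 + 13/3·R2.
R5 ← R5 − 1/6·R2.
R3 ← R3 / (-134/7).
R1 ← R1 − 2/7·R3.
R2 ← R2 + 9/7·R3.
R4 ← R4 + 67/7·R3.
R5 ← R5 − 40/7·R3.
Swap R4 and R5.
R4 ← R4 / (-973/134).
R1 ← R1 − 15/134·R4.
R2 ← R2 + 84/67·R4.
R3 ← R3 − 91/67·R4.
R5 reduces to 0 = 0, so the extra equation is consistent.
Reading off the reduced rows gives x = 1, y = 6, z = 2, w = 5.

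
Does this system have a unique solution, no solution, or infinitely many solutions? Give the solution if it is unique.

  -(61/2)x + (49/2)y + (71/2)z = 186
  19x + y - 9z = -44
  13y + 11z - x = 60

Row-reduce:
R1 ← R1 / (-61/2).
R2 ← R2 − 19·R1.
R3 ← R3 + 1·R1.
R2 ← R2 / (992/61).
R1 ← R1 + 49/61·R2.
R3 ← R3 − 744/61·R2.
Rank is 2 with 3 unknowns, leaving z free.

infinitely many solutions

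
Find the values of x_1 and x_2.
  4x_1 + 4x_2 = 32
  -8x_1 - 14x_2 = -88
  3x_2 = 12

Row-reduce the augmented matrix:
R1 ← R1 / (4).
R2 ← R2 + 8·R1.
R2 ← R2 / (-6).
R1 ← R1 − 1·R2.
R3 ← R3 − 3·R2.
R3 reduces to 0 = 0, so the extra equation is consistent.
Reading off the reduced rows gives x_1 = 4, x_2 = 4.

x_1 = 4, x_2 = 4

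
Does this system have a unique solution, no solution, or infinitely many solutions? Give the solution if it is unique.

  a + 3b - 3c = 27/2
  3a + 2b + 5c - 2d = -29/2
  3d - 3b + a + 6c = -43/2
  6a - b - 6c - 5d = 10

a = -1/2, b = 5/3, c = -3, d = 2/3

Row-reduce the augmented matrix:
R2 ← R2 − 3·R1.
R3 ← R3 − 1·R1.
R4 ← R4 − 6·R1.
R2 ← R2 / (-7).
R1 ← R1 − 3·R2.
R3 ← R3 + 6·R2.
R4 ← R4 + 19·R2.
R3 ← R3 / (-3).
R1 ← R1 − 3·R3.
R2 ← R2 + 2·R3.
R4 ← R4 + 26·R3.
R4 ← R4 / (-283/7).
R1 ← R1 − 27/7·R4.
R2 ← R2 + 20/7·R4.
R3 ← R3 + 11/7·R4.
Reading off the reduced rows gives a = -1/2, b = 5/3, c = -3, d = 2/3.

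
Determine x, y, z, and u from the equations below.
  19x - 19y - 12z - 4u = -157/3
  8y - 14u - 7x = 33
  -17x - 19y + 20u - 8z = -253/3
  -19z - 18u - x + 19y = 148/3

x = 1/3, y = 8/3, z = 1, u = -1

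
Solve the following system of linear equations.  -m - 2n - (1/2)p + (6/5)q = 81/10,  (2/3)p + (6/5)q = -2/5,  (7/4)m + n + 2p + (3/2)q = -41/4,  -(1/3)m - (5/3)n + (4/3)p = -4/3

m = -3, n = -1, p = -3, q = 4/3

Row-reduce the augmented matrix:
R1 ← R1 / (-1).
R3 ← R3 − 7/4·R1.
R4 ← R4 + 1/3·R1.
Swap R2 and R3.
R2 ← R2 / (-5/2).
R1 ← R1 − 2·R2.
R4 ← R4 + 1·R2.
R3 ← R3 / (2/3).
R1 ← R1 − 7/5·R3.
R2 ← R2 + 9/20·R3.
R4 ← R4 − 21/20·R3.
R4 ← R4 / (-373/100).
R1 ← R1 + 21/25·R4.
R2 ← R2 + 63/100·R4.
R3 ← R3 − 9/5·R4.
Reading off the reduced rows gives m = -3, n = -1, p = -3, q = 4/3.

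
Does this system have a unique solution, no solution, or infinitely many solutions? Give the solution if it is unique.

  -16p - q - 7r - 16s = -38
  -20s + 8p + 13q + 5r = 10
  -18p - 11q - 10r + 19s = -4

Row-reduce:
R1 ← R1 / (-16).
R2 ← R2 − 8·R1.
R3 ← R3 + 18·R1.
R2 ← R2 / (25/2).
R1 ← R1 − 1/16·R2.
R3 ← R3 + 79/8·R2.
R3 ← R3 / (-47/50).
R1 ← R1 − 43/100·R3.
R2 ← R2 − 3/25·R3.
Rank is 3 with 4 unknowns, leaving s free.

infinitely many solutions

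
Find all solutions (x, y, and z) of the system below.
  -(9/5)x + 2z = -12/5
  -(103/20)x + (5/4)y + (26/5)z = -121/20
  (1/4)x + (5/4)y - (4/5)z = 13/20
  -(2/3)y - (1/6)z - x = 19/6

no solution

Row-reduce:
R1 ← R1 / (-9/5).
R2 ← R2 + 103/20·R1.
R3 ← R3 − 1/4·R1.
R4 ← R4 + 1·R1.
R2 ← R2 / (5/4).
R3 ← R3 − 5/4·R2.
R4 ← R4 + 2/3·R2.
Swap R3 and R4.
R3 ← R3 / (-2101/1350).
R1 ← R1 + 10/9·R3.
R2 ← R2 + 94/225·R3.
Row 4 reduces to 0 = -1/2, a contradiction. The system is inconsistent.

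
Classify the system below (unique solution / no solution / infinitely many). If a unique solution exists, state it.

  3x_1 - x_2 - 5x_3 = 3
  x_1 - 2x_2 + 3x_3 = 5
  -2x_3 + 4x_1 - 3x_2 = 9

Row-reduce:
R1 ← R1 / (3).
R2 ← R2 − 1·R1.
R3 ← R3 − 4·R1.
R2 ← R2 / (-5/3).
R1 ← R1 + 1/3·R2.
R3 ← R3 + 5/3·R2.
Row 3 reduces to 0 = 1, a contradiction. The system is inconsistent.

no solution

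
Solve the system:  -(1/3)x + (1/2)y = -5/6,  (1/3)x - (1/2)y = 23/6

no solution

Row-reduce:
R1 ← R1 / (-1/3).
R2 ← R2 − 1/3·R1.
Row 2 reduces to 0 = 3, a contradiction. The system is inconsistent.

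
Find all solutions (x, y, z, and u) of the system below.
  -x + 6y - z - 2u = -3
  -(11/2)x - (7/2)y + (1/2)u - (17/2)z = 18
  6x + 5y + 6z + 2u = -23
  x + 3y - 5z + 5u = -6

no solution

Row-reduce:
R1 ← R1 / (-1).
R2 ← R2 + 11/2·R1.
R3 ← R3 − 6·R1.
R4 ← R4 − 1·R1.
R2 ← R2 / (-73/2).
R1 ← R1 + 6·R2.
R3 ← R3 − 41·R2.
R4 ← R4 − 9·R2.
R3 ← R3 / (-246/73).
R1 ← R1 − 109/73·R3.
R2 ← R2 − 6/73·R3.
R4 ← R4 + 492/73·R3.
Row 4 reduces to 0 = 4, a contradiction. The system is inconsistent.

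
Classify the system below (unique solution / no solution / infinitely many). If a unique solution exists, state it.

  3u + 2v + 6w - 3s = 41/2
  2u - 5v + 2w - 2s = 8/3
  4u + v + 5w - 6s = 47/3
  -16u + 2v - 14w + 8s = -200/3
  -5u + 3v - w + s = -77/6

Row-reduce the augmented matrix:
R1 ← R1 / (3).
R2 ← R2 − 2·R1.
R3 ← R3 − 4·R1.
R4 ← R4 + 16·R1.
R5 ← R5 + 5·R1.
R2 ← R2 / (-19/3).
R1 ← R1 − 2/3·R2.
R3 ← R3 + 5/3·R2.
R4 ← R4 − 38/3·R2.
R5 ← R5 − 19/3·R2.
R3 ← R3 / (-47/19).
R1 ← R1 − 34/19·R3.
R2 ← R2 − 6/19·R3.
R4 ← R4 − 14·R3.
R5 ← R5 − 7·R3.
R4 ← R4 / (-908/47).
R1 ← R1 + 115/47·R4.
R2 ← R2 + 12/47·R4.
R3 ← R3 − 38/47·R4.
R5 ← R5 + 454/47·R4.
R5 reduces to 0 = 0, so the extra equation is consistent.
Reading off the reduced rows gives u = 3, v = 1, w = 7/3, s = 3/2.

u = 3, v = 1, w = 7/3, s = 3/2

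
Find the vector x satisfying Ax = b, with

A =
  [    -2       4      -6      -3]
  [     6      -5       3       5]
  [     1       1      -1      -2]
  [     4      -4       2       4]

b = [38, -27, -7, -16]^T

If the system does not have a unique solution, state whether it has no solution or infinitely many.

x_1 = -4, x_2 = 3, x_3 = -6, x_4 = 6

Row-reduce the augmented matrix:
R1 ← R1 / (-2).
R2 ← R2 − 6·R1.
R3 ← R3 − 1·R1.
R4 ← R4 − 4·R1.
R2 ← R2 / (7).
R1 ← R1 + 2·R2.
R3 ← R3 − 3·R2.
R4 ← R4 − 4·R2.
R3 ← R3 / (17/7).
R1 ← R1 + 9/7·R3.
R2 ← R2 + 15/7·R3.
R4 ← R4 + 10/7·R3.
R4 ← R4 / (-13/17).
R1 ← R1 + 10/17·R4.
R2 ← R2 + 73/34·R4.
R3 ← R3 + 25/34·R4.
Reading off the reduced rows gives x_1 = -4, x_2 = 3, x_3 = -6, x_4 = 6.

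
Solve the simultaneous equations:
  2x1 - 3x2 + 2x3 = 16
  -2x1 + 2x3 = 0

infinitely many solutions

Row-reduce:
R1 ← R1 / (2).
R2 ← R2 + 2·R1.
R2 ← R2 / (-3).
R1 ← R1 + 3/2·R2.
Rank is 2 with 3 unknowns, leaving x3 free.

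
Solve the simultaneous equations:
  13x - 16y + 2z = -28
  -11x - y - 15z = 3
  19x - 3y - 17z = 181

x = 6, y = 6, z = -5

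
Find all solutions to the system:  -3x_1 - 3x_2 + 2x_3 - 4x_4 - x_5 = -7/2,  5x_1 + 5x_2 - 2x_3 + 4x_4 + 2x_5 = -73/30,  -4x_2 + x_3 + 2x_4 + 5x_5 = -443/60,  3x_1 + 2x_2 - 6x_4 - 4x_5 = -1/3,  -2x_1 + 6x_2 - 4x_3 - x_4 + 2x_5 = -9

x_1 = 1/5, x_2 = -5/3, x_3 = -9/4, x_4 = 8/5, x_5 = -3

Row-reduce the augmented matrix:
R1 ← R1 / (-3).
R2 ← R2 − 5·R1.
R4 ← R4 − 3·R1.
R5 ← R5 + 2·R1.
Swap R2 and R3.
R2 ← R2 / (-4).
R1 ← R1 − 1·R2.
R4 ← R4 + 1·R2.
R5 ← R5 − 8·R2.
R3 ← R3 / (4/3).
R1 ← R1 + 5/12·R3.
R2 ← R2 + 1/4·R3.
R4 ← R4 − 7/4·R3.
R5 ← R5 + 10/3·R3.
R4 ← R4 / (-7).
R1 ← R1 − 1·R4.
R2 ← R2 + 1·R4.
R3 ← R3 + 2·R4.
R5 ← R5 + 1·R4.
R5 ← R5 / (1619/112).
R1 ← R1 − 41/56·R5.
R2 ← R2 + 13/56·R5.
R3 ← R3 − 121/56·R5.
R4 ← R4 − 107/112·R5.
Reading off the reduced rows gives x_1 = 1/5, x_2 = -5/3, x_3 = -9/4, x_4 = 8/5, x_5 = -3.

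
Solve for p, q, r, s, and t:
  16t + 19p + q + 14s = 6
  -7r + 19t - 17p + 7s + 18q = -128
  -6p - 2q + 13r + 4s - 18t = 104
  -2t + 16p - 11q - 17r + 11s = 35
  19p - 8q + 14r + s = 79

p = 3, q = 1, r = 2, s = 2, t = -5

Row-reduce the augmented matrix:
R1 ← R1 / (19).
R2 ← R2 + 17·R1.
R3 ← R3 + 6·R1.
R4 ← R4 − 16·R1.
R5 ← R5 − 19·R1.
R2 ← R2 / (359/19).
R1 ← R1 − 1/19·R2.
R3 ← R3 + 32/19·R2.
R4 ← R4 + 225/19·R2.
R5 ← R5 + 9·R2.
R3 ← R3 / (4443/359).
R1 ← R1 − 7/359·R3.
R2 ← R2 + 133/359·R3.
R4 ← R4 + 7678/359·R3.
R5 ← R5 − 3829/359·R3.
R4 ← R4 / (42962/1481).
R1 ← R1 − 987/1481·R4.
R2 ← R2 − 1981/1481·R4.
R3 ← R3 − 1216/1481·R4.
R5 ← R5 + 18448/1481·R4.
R5 ← R5 / (72725/21481).
R1 ← R1 − 44549/42962·R5.
R2 ← R2 − 86367/42962·R5.
R3 ← R3 + 10122/21481·R5.
R4 ← R4 + 17529/42962·R5.
Reading off the reduced rows gives p = 3, q = 1, r = 2, s = 2, t = -5.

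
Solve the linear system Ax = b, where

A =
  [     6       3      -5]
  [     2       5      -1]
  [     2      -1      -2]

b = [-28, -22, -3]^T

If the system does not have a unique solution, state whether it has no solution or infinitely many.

infinitely many solutions

Row-reduce:
R1 ← R1 / (6).
R2 ← R2 − 2·R1.
R3 ← R3 − 2·R1.
R2 ← R2 / (4).
R1 ← R1 − 1/2·R2.
R3 ← R3 + 2·R2.
Rank is 2 with 3 unknowns, leaving x_3 free.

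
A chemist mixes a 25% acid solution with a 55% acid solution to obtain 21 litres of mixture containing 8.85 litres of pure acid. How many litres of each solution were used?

litres of solution A: 9, litres of solution B: 12

Let a = litres of solution A, b = litres of solution B.
  a + b = 21
  (1/4)a + (11/20)b = 177/20
From equation 1: a = 21 − b.
Substitute into equation 2 and solve: b = 12.
Then a = 9.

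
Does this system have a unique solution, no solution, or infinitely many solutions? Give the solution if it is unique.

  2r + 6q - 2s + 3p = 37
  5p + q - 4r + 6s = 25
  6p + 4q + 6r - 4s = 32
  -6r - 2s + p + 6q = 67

Row-reduce the augmented matrix:
R1 ← R1 / (3).
R2 ← R2 − 5·R1.
R3 ← R3 − 6·R1.
R4 ← R4 − 1·R1.
R2 ← R2 / (-9).
R1 ← R1 − 2·R2.
R3 ← R3 + 8·R2.
R4 ← R4 − 4·R2.
R3 ← R3 / (230/27).
R1 ← R1 + 26/27·R3.
R2 ← R2 − 22/27·R3.
R4 ← R4 + 268/27·R3.
R4 ← R4 / (-788/115).
R1 ← R1 − 54/115·R4.
R2 ← R2 + 28/115·R4.
R3 ← R3 + 112/115·R4.
Reading off the reduced rows gives p = 5, q = 4, r = -5, s = -4.

p = 5, q = 4, r = -5, s = -4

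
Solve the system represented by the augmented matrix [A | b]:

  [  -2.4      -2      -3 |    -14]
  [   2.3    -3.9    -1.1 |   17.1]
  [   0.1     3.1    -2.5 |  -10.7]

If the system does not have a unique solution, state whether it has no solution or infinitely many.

x_1 = 5, x_2 = -2, x_3 = 2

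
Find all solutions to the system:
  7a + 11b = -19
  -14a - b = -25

a = 2, b = -3

From equation 2: b = 25 − 14·a.
Substitute into equation 1 and solve: a = 2.
Then b = -3.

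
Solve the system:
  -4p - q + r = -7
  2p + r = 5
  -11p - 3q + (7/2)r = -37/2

infinitely many solutions

Row-reduce:
R1 ← R1 / (-4).
R2 ← R2 − 2·R1.
R3 ← R3 + 11·R1.
R2 ← R2 / (-1/2).
R1 ← R1 − 1/4·R2.
R3 ← R3 + 1/4·R2.
Rank is 2 with 3 unknowns, leaving r free.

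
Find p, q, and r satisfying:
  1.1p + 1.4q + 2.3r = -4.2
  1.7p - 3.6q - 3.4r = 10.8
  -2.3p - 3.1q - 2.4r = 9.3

p = 0, q = -3, r = 0

Row-reduce the augmented matrix:
R1 ← R1 / (11/10).
R2 ← R2 − 17/10·R1.
R3 ← R3 + 23/10·R1.
R2 ← R2 / (-317/55).
R1 ← R1 − 14/11·R2.
R3 ← R3 + 19/110·R2.
R3 ← R3 / (3319/1268).
R1 ← R1 − 176/317·R3.
R2 ← R2 − 765/634·R3.
Reading off the reduced rows gives p = 0, q = -3, r = 0.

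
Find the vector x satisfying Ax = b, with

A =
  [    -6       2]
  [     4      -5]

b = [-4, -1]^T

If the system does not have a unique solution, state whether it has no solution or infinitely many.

Row-reduce the augmented matrix:
R1 ← R1 / (-6).
R2 ← R2 − 4·R1.
R2 ← R2 / (-11/3).
R1 ← R1 + 1/3·R2.
Reading off the reduced rows gives x_1 = 1, x_2 = 1.

x_1 = 1, x_2 = 1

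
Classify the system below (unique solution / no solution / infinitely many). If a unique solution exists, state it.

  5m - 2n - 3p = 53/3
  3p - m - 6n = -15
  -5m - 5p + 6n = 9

Row-reduce the augmented matrix:
R1 ← R1 / (5).
R2 ← R2 + 1·R1.
R3 ← R3 + 5·R1.
R2 ← R2 / (-32/5).
R1 ← R1 + 2/5·R2.
R3 ← R3 − 4·R2.
R3 ← R3 / (-13/2).
R1 ← R1 + 3/4·R3.
R2 ← R2 + 3/8·R3.
Reading off the reduced rows gives m = 2, n = 2/3, p = -3.

m = 2, n = 2/3, p = -3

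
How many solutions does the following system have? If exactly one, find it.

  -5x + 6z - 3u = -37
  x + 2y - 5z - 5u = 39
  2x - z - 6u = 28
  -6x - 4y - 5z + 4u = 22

Row-reduce the augmented matrix:
R1 ← R1 / (-5).
R2 ← R2 − 1·R1.
R3 ← R3 − 2·R1.
R4 ← R4 + 6·R1.
R2 ← R2 / (2).
R4 ← R4 + 4·R2.
R3 ← R3 / (7/5).
R1 ← R1 + 6/5·R3.
R2 ← R2 + 19/10·R3.
R4 ← R4 + 99/5·R3.
R4 ← R4 / (-738/7).
R1 ← R1 + 39/7·R4.
R2 ← R2 + 88/7·R4.
R3 ← R3 + 36/7·R4.
Reading off the reduced rows gives x = 2, y = -4, z = -6, u = -3.

x = 2, y = -4, z = -6, u = -3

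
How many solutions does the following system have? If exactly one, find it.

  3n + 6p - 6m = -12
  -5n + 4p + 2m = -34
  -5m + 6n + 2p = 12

m = -2, n = 2, p = -5

Row-reduce the augmented matrix:
R1 ← R1 / (-6).
R2 ← R2 − 2·R1.
R3 ← R3 + 5·R1.
R2 ← R2 / (-4).
R1 ← R1 + 1/2·R2.
R3 ← R3 − 7/2·R2.
R3 ← R3 / (9/4).
R1 ← R1 + 7/4·R3.
R2 ← R2 + 3/2·R3.
Reading off the reduced rows gives m = -2, n = 2, p = -5.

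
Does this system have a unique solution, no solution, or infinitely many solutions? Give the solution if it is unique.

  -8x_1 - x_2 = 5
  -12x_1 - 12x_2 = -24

x_1 = -1, x_2 = 3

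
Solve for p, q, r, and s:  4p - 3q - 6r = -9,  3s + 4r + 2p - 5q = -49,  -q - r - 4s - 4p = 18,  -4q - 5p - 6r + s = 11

Row-reduce the augmented matrix:
R1 ← R1 / (4).
R2 ← R2 − 2·R1.
R3 ← R3 + 4·R1.
R4 ← R4 + 5·R1.
R2 ← R2 / (-7/2).
R1 ← R1 + 3/4·R2.
R3 ← R3 + 4·R2.
R4 ← R4 + 31/4·R2.
R3 ← R3 / (-15).
R1 ← R1 + 3·R3.
R2 ← R2 + 2·R3.
R4 ← R4 + 29·R3.
R4 ← R4 / (1831/210).
R1 ← R1 − 59/70·R4.
R2 ← R2 − 2/15·R4.
R3 ← R3 − 52/105·R4.
Reading off the reduced rows gives p = -3, q = 5, r = -3, s = -2.

p = -3, q = 5, r = -3, s = -2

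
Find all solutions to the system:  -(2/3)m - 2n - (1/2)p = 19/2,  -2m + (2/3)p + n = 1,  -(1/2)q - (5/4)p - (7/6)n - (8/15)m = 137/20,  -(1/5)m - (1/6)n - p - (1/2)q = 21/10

Row-reduce:
R1 ← R1 / (-2/3).
R2 ← R2 + 2·R1.
R3 ← R3 + 8/15·R1.
R4 ← R4 + 1/5·R1.
R2 ← R2 / (7).
R1 ← R1 − 3·R2.
R3 ← R3 − 13/30·R2.
R4 ← R4 − 13/30·R2.
R3 ← R3 / (-62/63).
R1 ← R1 + 5/28·R3.
R2 ← R2 − 13/42·R3.
R4 ← R4 + 62/63·R3.
Rank is 3 with 4 unknowns, leaving q free.

infinitely many solutions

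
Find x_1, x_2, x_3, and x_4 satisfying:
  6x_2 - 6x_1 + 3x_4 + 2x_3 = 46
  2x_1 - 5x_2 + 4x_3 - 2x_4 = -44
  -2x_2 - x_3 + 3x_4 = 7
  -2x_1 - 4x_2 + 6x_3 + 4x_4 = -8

Row-reduce the augmented matrix:
R1 ← R1 / (-6).
R2 ← R2 − 2·R1.
R4 ← R4 + 2·R1.
R2 ← R2 / (-3).
R1 ← R1 + 1·R2.
R3 ← R3 + 2·R2.
R4 ← R4 + 6·R2.
R3 ← R3 / (-37/9).
R1 ← R1 + 17/9·R3.
R2 ← R2 + 14/9·R3.
R4 ← R4 + 4·R3.
R4 ← R4 / (53/37).
R1 ← R1 + 137/74·R4.
R2 ← R2 + 39/37·R4.
R3 ← R3 + 33/37·R4.
Reading off the reduced rows gives x_1 = 1, x_2 = 6, x_3 = -1, x_4 = 6.

x_1 = 1, x_2 = 6, x_3 = -1, x_4 = 6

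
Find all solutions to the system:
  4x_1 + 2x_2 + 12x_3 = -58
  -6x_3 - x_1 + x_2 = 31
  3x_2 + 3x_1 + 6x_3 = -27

Row-reduce:
R1 ← R1 / (4).
R2 ← R2 + 1·R1.
R3 ← R3 − 3·R1.
R2 ← R2 / (3/2).
R1 ← R1 − 1/2·R2.
R3 ← R3 − 3/2·R2.
Rank is 2 with 3 unknowns, leaving x_3 free.

infinitely many solutions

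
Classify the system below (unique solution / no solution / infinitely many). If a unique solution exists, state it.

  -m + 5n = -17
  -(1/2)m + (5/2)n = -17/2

infinitely many solutions

Row-reduce:
R1 ← R1 / (-1).
R2 ← R2 + 1/2·R1.
Rank is 1 with 2 unknowns, leaving n free.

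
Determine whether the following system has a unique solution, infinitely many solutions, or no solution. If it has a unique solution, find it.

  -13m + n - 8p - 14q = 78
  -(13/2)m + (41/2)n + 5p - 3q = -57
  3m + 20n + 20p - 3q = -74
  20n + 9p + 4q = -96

Row-reduce:
R1 ← R1 / (-13).
R2 ← R2 + 13/2·R1.
R3 ← R3 − 3·R1.
R2 ← R2 / (20).
R1 ← R1 + 1/13·R2.
R3 ← R3 − 263/13·R2.
R4 ← R4 − 20·R2.
R3 ← R3 / (181/20).
R1 ← R1 − 13/20·R3.
R2 ← R2 − 9/20·R3.
Rank is 3 with 4 unknowns, leaving q free.

infinitely many solutions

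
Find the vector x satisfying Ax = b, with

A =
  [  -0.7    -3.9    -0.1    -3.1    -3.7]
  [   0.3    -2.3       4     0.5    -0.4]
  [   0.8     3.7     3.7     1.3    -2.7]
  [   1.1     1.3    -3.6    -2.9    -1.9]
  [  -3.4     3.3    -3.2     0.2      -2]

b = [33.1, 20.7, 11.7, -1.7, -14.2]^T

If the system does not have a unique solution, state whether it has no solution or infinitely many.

Row-reduce the augmented matrix:
R1 ← R1 / (-7/10).
R2 ← R2 − 3/10·R1.
R3 ← R3 − 4/5·R1.
R4 ← R4 − 11/10·R1.
R5 ← R5 + 17/5·R1.
R2 ← R2 / (-139/35).
R1 ← R1 − 39/7·R2.
R3 ← R3 + 53/70·R2.
R4 ← R4 + 169/35·R2.
R5 ← R5 − 1557/70·R2.
R3 ← R3 / (7871/2780).
R1 ← R1 − 1583/278·R3.
R2 ← R2 + 277/278·R3.
R4 ← R4 + 1191/139·R3.
R5 ← R5 − 54067/2780·R3.
R4 ← R4 / (-514509/39355).
R1 ← R1 − 58712/7871·R4.
R2 ← R2 + 4133/7871·R4.
R3 ← R3 + 5796/7871·R4.
R5 ← R5 − 1962867/78710·R4.
R5 ← R5 / (1318369/686012).
R1 ← R1 − 16808/12549·R5.
R2 ← R2 + 819185/1029018·R5.
R3 ← R3 + 154079/171503·R5.
R4 ← R4 − 1977373/1029018·R5.
Reading off the reduced rows gives x_1 = 2, x_2 = -4, x_3 = 2, x_4 = 1, x_5 = -6.

x_1 = 2, x_2 = -4, x_3 = 2, x_4 = 1, x_5 = -6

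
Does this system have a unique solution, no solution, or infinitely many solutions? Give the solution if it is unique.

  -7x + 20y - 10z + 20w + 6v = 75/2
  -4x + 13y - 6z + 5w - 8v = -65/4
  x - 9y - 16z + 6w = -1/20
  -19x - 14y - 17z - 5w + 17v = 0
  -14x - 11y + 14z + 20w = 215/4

Row-reduce the augmented matrix:
R1 ← R1 / (-7).
R2 ← R2 + 4·R1.
R3 ← R3 − 1·R1.
R4 ← R4 + 19·R1.
R5 ← R5 + 14·R1.
R2 ← R2 / (11/7).
R1 ← R1 + 20/7·R2.
R3 ← R3 + 43/7·R2.
R4 ← R4 + 478/7·R2.
R5 ← R5 + 51·R2.
R3 ← R3 / (-204/11).
R1 ← R1 − 10/11·R3.
R2 ← R2 + 2/11·R3.
R4 ← R4 + 25/11·R3.
R5 ← R5 − 272/11·R3.
R4 ← R4 / (-68675/204).
R1 ← R1 + 1565/102·R4.
R2 ← R2 + 401/102·R4.
R3 ← R3 − 179/204·R4.
R5 ← R5 + 751/3·R4.
R5 ← R5 / (-1051542/13735).
R1 ← R1 + 3920/2747·R5.
R2 ← R2 + 15308/13735·R5.
R3 ← R3 − 14891/13735·R5.
R4 ← R4 − 20014/13735·R5.
Reading off the reduced rows gives x = 1/2, y = -1/4, z = 1, w = 11/5, v = 2.

x = 1/2, y = -1/4, z = 1, w = 11/5, v = 2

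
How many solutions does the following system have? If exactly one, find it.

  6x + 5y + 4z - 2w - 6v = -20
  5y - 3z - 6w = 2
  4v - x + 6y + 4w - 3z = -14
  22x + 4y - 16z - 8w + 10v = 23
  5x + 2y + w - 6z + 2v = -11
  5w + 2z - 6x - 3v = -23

no solution

Row-reduce:
R1 ← R1 / (6).
R3 ← R3 + 1·R1.
R4 ← R4 − 22·R1.
R5 ← R5 − 5·R1.
R6 ← R6 + 6·R1.
R2 ← R2 / (5).
R1 ← R1 − 5/6·R2.
R3 ← R3 − 41/6·R2.
R4 ← R4 + 43/3·R2.
R5 ← R5 + 13/6·R2.
R6 ← R6 − 5·R2.
R3 ← R3 / (53/30).
R1 ← R1 − 7/6·R3.
R2 ← R2 + 3/5·R3.
R4 ← R4 + 589/15·R3.
R5 ← R5 + 319/30·R3.
R6 ← R6 − 9·R3.
R4 ← R4 / (13032/53).
R1 ← R1 + 380/53·R4.
R2 ← R2 − 150/53·R4.
R3 ← R3 − 356/53·R4.
R5 ← R5 − 3789/53·R4.
R6 ← R6 + 2727/53·R4.
R5 ← R5 / (-2631/724).
R1 ← R1 + 169/1629·R5.
R2 ← R2 + 127/1086·R5.
R3 ← R3 + 1625/1629·R5.
R4 ← R4 − 2615/6516·R5.
R6 ← R6 + 2631/724·R5.
Row 6 reduces to 0 = -1/2, a contradiction. The system is inconsistent.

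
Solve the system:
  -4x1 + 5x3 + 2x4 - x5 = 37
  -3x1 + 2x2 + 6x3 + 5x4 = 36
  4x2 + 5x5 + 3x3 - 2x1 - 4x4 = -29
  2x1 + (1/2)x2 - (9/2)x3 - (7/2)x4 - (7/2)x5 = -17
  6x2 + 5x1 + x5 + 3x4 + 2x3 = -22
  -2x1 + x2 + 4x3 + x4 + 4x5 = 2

Row-reduce:
R1 ← R1 / (-4).
R2 ← R2 + 3·R1.
R3 ← R3 + 2·R1.
R4 ← R4 − 2·R1.
R5 ← R5 − 5·R1.
R6 ← R6 + 2·R1.
R2 ← R2 / (2).
R3 ← R3 − 4·R2.
R4 ← R4 − 1/2·R2.
R5 ← R5 − 6·R2.
R6 ← R6 − 1·R2.
R3 ← R3 / (-4).
R1 ← R1 + 5/4·R3.
R2 ← R2 − 9/8·R3.
R4 ← R4 + 41/16·R3.
R5 ← R5 − 3/2·R3.
R6 ← R6 − 3/8·R3.
R4 ← R4 / (69/16).
R1 ← R1 − 13/4·R4.
R2 ← R2 + 13/8·R4.
R3 ← R3 − 3·R4.
R5 ← R5 + 19/2·R4.
R6 ← R6 + 23/8·R4.
R5 ← R5 / (-365/23).
R1 ← R1 − 94/23·R5.
R2 ← R2 + 24/23·R5.
R3 ← R3 − 85/23·R5.
R4 ← R4 + 36/23·R5.
Row 6 reduces to 0 = 1/3, a contradiction. The system is inconsistent.

no solution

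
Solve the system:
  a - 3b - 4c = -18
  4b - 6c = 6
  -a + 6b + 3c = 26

a = -5, b = 3, c = 1

Row-reduce the augmented matrix:
R3 ← R3 + 1·R1.
R2 ← R2 / (4).
R1 ← R1 + 3·R2.
R3 ← R3 − 3·R2.
R3 ← R3 / (7/2).
R1 ← R1 + 17/2·R3.
R2 ← R2 + 3/2·R3.
Reading off the reduced rows gives a = -5, b = 3, c = 1.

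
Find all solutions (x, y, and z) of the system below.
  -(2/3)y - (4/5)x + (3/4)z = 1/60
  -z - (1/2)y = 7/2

infinitely many solutions

Row-reduce:
R1 ← R1 / (-4/5).
R2 ← R2 / (-1/2).
R1 ← R1 − 5/6·R2.
Rank is 2 with 3 unknowns, leaving z free.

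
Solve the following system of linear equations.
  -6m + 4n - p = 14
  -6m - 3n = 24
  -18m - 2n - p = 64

no solution

Row-reduce:
R1 ← R1 / (-6).
R2 ← R2 + 6·R1.
R3 ← R3 + 18·R1.
R2 ← R2 / (-7).
R1 ← R1 + 2/3·R2.
R3 ← R3 + 14·R2.
Row 3 reduces to 0 = 2, a contradiction. The system is inconsistent.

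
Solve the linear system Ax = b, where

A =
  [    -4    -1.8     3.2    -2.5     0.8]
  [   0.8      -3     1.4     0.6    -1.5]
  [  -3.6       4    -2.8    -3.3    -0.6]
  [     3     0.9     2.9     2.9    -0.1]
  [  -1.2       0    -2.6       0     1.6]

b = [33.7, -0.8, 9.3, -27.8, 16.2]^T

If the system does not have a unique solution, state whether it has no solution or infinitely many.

x_1 = -6, x_2 = -4, x_3 = -1, x_4 = -1, x_5 = 4

Row-reduce the augmented matrix:
R1 ← R1 / (-4).
R2 ← R2 − 4/5·R1.
R3 ← R3 + 18/5·R1.
R4 ← R4 − 3·R1.
R5 ← R5 + 6/5·R1.
R2 ← R2 / (-84/25).
R1 ← R1 − 9/20·R2.
R3 ← R3 − 281/50·R2.
R4 ← R4 + 9/20·R2.
R5 ← R5 − 27/50·R2.
R3 ← R3 / (-127/56).
R1 ← R1 + 59/112·R3.
R2 ← R2 + 17/28·R3.
R4 ← R4 − 563/112·R3.
R5 ← R5 + 181/56·R3.
R4 ← R4 / (-7201/7620).
R1 ← R1 − 6427/7620·R4.
R2 ← R2 − 787/3810·R4.
R3 ← R3 − 1483/3810·R4.
R5 ← R5 − 3856/1905·R4.
R5 ← R5 / (-664817/72010).
R1 ← R1 + 862839/144020·R5.
R2 ← R2 + 16179/72010·R5.
R3 ← R3 + 50448/36005·R5.
R4 ← R4 − 54973/7201·R5.
Reading off the reduced rows gives x_1 = -6, x_2 = -4, x_3 = -1, x_4 = -1, x_5 = 4.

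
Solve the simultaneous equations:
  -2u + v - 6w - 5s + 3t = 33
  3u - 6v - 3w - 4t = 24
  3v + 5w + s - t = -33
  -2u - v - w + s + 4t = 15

Row-reduce:
R1 ← R1 / (-2).
R2 ← R2 − 3·R1.
R4 ← R4 + 2·R1.
R2 ← R2 / (-9/2).
R1 ← R1 + 1/2·R2.
R3 ← R3 − 3·R2.
R4 ← R4 + 2·R2.
R3 ← R3 / (-3).
R1 ← R1 − 13/3·R3.
R2 ← R2 − 8/3·R3.
R4 ← R4 − 31/3·R3.
R4 ← R4 / (-40/9).
R1 ← R1 + 22/9·R4.
R2 ← R2 + 17/9·R4.
R3 ← R3 − 4/3·R4.
Rank is 4 with 5 unknowns, leaving t free.

infinitely many solutions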